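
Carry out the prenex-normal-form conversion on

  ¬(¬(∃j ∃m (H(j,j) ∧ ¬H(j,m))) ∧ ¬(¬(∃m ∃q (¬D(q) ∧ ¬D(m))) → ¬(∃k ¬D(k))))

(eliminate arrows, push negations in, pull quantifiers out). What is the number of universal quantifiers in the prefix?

Eliminate → and ↔ using ¬ and ∨.
  ¬(¬(∃j ∃m (H(j,j) ∧ ¬H(j,m))) ∧ ¬(¬¬(∃m ∃q (¬D(q) ∧ ¬D(m))) ∨ ¬(∃k ¬D(k))))
Push ¬ through the quantifiers and connectives to reach negation normal form:
  (∃j ∃m (H(j,j) ∧ ¬H(j,m))) ∨ (∃m ∃q (¬D(q) ∧ ¬D(m))) ∨ (∀k D(k))
Give each quantifier a distinct variable: m↦x.
  (∃j ∃m (H(j,j) ∧ ¬H(j,m))) ∨ (∃x ∃q (¬D(q) ∧ ¬D(x))) ∨ (∀k D(k))
Extract every quantifier outward, since the variables are now distinct and don't occur free across branches:
  ∃j ∃m ∃x ∃q ∀k (H(j,j) ∧ ¬H(j,m) ∨ ¬D(q) ∧ ¬D(x) ∨ D(k))
The prefix is ∃j ∃m ∃x ∃q ∀k: 1 universal, 4 existential.

1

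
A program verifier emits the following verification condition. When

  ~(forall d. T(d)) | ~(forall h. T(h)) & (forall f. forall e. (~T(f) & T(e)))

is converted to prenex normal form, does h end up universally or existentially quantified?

existential

Push ¬ through the quantifiers and connectives to reach negation normal form:
  (exists d. ~T(d)) | (exists h. ~T(h)) & (forall f. forall e. (~T(f) & T(e)))
Finally move all quantifiers to the prefix:
  exists d. exists h. forall f. forall e. (~T(d) | ~T(h) & ~T(f) & T(e))
The quantifier forall h sits under an odd number of negations, so it flips to exists h.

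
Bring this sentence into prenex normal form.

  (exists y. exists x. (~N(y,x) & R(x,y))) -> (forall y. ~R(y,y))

First replace A → B with ¬A ∨ B.
  ~(exists y. exists x. (~N(y,x) & R(x,y))) | (forall y. ~R(y,y))
Move each ¬ inward, flipping quantifiers it crosses:
  (forall y. forall x. (N(y,x) | ~R(x,y))) | (forall y. ~R(y,y))
Rename bound variables to avoid capture: y↦s.
  (forall y. forall x. (N(y,x) | ~R(x,y))) | (forall s. ~R(s,s))
Extract every quantifier outward, since the variables are now distinct and don't occur free across branches:
  forall y. forall x. forall s. (N(y,x) | ~R(x,y) | ~R(s,s))

forall y. forall x. forall s. (N(y,x) | ~R(x,y) | ~R(s,s))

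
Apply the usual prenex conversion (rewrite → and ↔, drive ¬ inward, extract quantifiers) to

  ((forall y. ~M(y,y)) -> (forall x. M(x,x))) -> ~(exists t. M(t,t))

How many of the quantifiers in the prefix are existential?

1

First replace A → B with ¬A ∨ B.
  ~(~(forall y. ~M(y,y)) | (forall x. M(x,x))) | ~(exists t. M(t,t))
Move each ¬ inward, flipping quantifiers it crosses:
  (forall y. ~M(y,y)) & (exists x. ~M(x,x)) | (forall t. ~M(t,t))
Pull the quantifiers to the front (each side's bound variable is not free in the other side):
  forall y. exists x. forall t. (~M(y,y) & ~M(x,x) | ~M(t,t))
The prefix is forall y exists x forall t: 2 universal, 1 existential.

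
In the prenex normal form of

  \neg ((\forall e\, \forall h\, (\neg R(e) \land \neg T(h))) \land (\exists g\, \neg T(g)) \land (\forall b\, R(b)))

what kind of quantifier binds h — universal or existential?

existential

Move each ¬ inward, flipping quantifiers it crosses:
  (\exists e\, \exists h\, (R(e) \lor T(h))) \lor (\forall g\, T(g)) \lor (\exists b\, \neg R(b))
Finally move all quantifiers to the prefix:
  \exists e\, \exists h\, \forall g\, \exists b\, (R(e) \lor T(h) \lor T(g) \lor \neg R(b))
The quantifier \forall h sits under an odd number of negations, so it flips to \exists h.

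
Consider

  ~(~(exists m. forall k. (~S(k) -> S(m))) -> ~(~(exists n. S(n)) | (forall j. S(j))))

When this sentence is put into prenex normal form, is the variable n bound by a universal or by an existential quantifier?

First replace A → B with ¬A ∨ B.
  ~(~~(exists m. forall k. (~~S(k) | S(m))) | ~(~(exists n. S(n)) | (forall j. S(j))))
Drive negations inward (¬∀x A ≡ ∃x ¬A, ¬∃x A ≡ ∀x ¬A, De Morgan for ∧/∨):
  (forall m. exists k. (~S(k) & ~S(m))) & ((forall n. ~S(n)) | (forall j. S(j)))
All bound variables are already distinct, so no renaming is needed.
Pull the quantifiers to the front (each side's bound variable is not free in the other side):
  forall m. exists k. forall n. forall j. (~S(k) & ~S(m) & (~S(n) | S(j)))
The quantifier exists n sits under an odd number of negations (counting the antecedent side of each →), so it flips to forall n.

universal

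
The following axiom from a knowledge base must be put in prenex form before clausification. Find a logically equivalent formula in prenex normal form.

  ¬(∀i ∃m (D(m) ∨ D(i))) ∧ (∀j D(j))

Push ¬ through the quantifiers and connectives to reach negation normal form:
  (∃i ∀m (¬D(m) ∧ ¬D(i))) ∧ (∀j D(j))
All bound variables are already distinct, so no renaming is needed.
Finally move all quantifiers to the prefix:
  ∃i ∀m ∀j (¬D(m) ∧ ¬D(i) ∧ D(j))

∃i ∀m ∀j (¬D(m) ∧ ¬D(i) ∧ D(j))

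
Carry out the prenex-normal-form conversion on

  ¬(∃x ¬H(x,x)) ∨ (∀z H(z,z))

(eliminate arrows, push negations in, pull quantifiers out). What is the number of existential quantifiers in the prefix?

0

Push ¬ through the quantifiers and connectives to reach negation normal form:
  (∀x H(x,x)) ∨ (∀z H(z,z))
All bound variables are already distinct, so no renaming is needed.
Pull the quantifiers to the front (each side's bound variable is not free in the other side):
  ∀x ∀z (H(x,x) ∨ H(z,z))
The prefix is ∀x ∀z: 2 universal, 0 existential.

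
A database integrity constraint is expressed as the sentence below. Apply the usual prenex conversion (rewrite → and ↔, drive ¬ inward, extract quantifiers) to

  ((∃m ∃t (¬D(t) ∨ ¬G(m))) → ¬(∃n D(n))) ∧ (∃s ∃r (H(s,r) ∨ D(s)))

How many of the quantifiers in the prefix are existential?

2

First replace A → B with ¬A ∨ B.
  (¬(∃m ∃t (¬D(t) ∨ ¬G(m))) ∨ ¬(∃n D(n))) ∧ (∃s ∃r (H(s,r) ∨ D(s)))
Drive negations inward (¬∀x A ≡ ∃x ¬A, ¬∃x A ≡ ∀x ¬A, De Morgan for ∧/∨):
  ((∀m ∀t (D(t) ∧ G(m))) ∨ (∀n ¬D(n))) ∧ (∃s ∃r (H(s,r) ∨ D(s)))
All bound variables are already distinct, so no renaming is needed.
Pull the quantifiers to the front (each side's bound variable is not free in the other side):
  ∀m ∀t ∀n ∃s ∃r ((D(t) ∧ G(m) ∨ ¬D(n)) ∧ (H(s,r) ∨ D(s)))
The prefix is ∀m ∀t ∀n ∃s ∃r: 3 universal, 2 existential.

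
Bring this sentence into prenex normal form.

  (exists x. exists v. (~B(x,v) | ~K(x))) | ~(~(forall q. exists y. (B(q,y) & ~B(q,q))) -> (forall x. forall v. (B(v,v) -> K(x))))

First replace A → B with ¬A ∨ B.
  (exists x. exists v. (~B(x,v) | ~K(x))) | ~(~~(forall q. exists y. (B(q,y) & ~B(q,q))) | (forall x. forall v. (~B(v,v) | K(x))))
Drive negations inward (¬∀x A ≡ ∃x ¬A, ¬∃x A ≡ ∀x ¬A, De Morgan for ∧/∨):
  (exists x. exists v. (~B(x,v) | ~K(x))) | (exists q. forall y. (~B(q,y) | B(q,q))) & (exists x. exists v. (B(v,v) & ~K(x)))
Standardize variables apart so no two quantifiers bind the same name: x↦c, v↦s.
  (exists x. exists v. (~B(x,v) | ~K(x))) | (exists q. forall y. (~B(q,y) | B(q,q))) & (exists c. exists s. (B(s,s) & ~K(c)))
Finally move all quantifiers to the prefix:
  exists x. exists v. exists q. forall y. exists c. exists s. (~B(x,v) | ~K(x) | (~B(q,y) | B(q,q)) & B(s,s) & ~K(c))

exists x. exists v. exists q. forall y. exists c. exists s. (~B(x,v) | ~K(x) | (~B(q,y) | B(q,q)) & B(s,s) & ~K(c))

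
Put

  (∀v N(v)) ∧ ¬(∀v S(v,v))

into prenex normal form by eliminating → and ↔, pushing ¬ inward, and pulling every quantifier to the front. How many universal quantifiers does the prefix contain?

1

Drive negations inward (¬∀x A ≡ ∃x ¬A, ¬∃x A ≡ ∀x ¬A, De Morgan for ∧/∨):
  (∀v N(v)) ∧ (∃v ¬S(v,v))
Standardize variables apart so no two quantifiers bind the same name: v↦q.
  (∀v N(v)) ∧ (∃q ¬S(q,q))
Finally move all quantifiers to the prefix:
  ∀v ∃q (N(v) ∧ ¬S(q,q))
The prefix is ∀v ∃q: 1 universal, 1 existential.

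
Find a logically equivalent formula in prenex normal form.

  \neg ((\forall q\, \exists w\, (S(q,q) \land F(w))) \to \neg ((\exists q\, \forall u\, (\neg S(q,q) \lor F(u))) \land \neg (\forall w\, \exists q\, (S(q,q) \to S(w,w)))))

\forall q\, \exists w\, \exists p\, \forall u\, \exists c\, \forall x\, (S(q,q) \land F(w) \land (\neg S(p,p) \lor F(u)) \land S(x,x) \land \neg S(c,c))

First replace A → B with ¬A ∨ B.
  \neg (\neg (\forall q\, \exists w\, (S(q,q) \land F(w))) \lor \neg ((\exists q\, \forall u\, (\neg S(q,q) \lor F(u))) \land \neg (\forall w\, \exists q\, (\neg S(q,q) \lor S(w,w)))))
Move each ¬ inward, flipping quantifiers it crosses:
  (\forall q\, \exists w\, (S(q,q) \land F(w))) \land (\exists q\, \forall u\, (\neg S(q,q) \lor F(u))) \land (\exists w\, \forall q\, (S(q,q) \land \neg S(w,w)))
Standardize variables apart so no two quantifiers bind the same name: q↦p, w↦c, q↦x.
  (\forall q\, \exists w\, (S(q,q) \land F(w))) \land (\exists p\, \forall u\, (\neg S(p,p) \lor F(u))) \land (\exists c\, \forall x\, (S(x,x) \land \neg S(c,c)))
Finally move all quantifiers to the prefix:
  \forall q\, \exists w\, \exists p\, \forall u\, \exists c\, \forall x\, (S(q,q) \land F(w) \land (\neg S(p,p) \lor F(u)) \land S(x,x) \land \neg S(c,c))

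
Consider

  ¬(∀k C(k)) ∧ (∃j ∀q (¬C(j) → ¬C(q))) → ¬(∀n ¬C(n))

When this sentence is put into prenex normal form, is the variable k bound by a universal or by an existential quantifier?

universal

Rewrite implications/biconditionals: A → B as ¬A ∨ B.
  ¬(¬(∀k C(k)) ∧ (∃j ∀q (¬¬C(j) ∨ ¬C(q)))) ∨ ¬(∀n ¬C(n))
Push ¬ through the quantifiers and connectives to reach negation normal form:
  (∀k C(k)) ∨ (∀j ∃q (¬C(j) ∧ C(q))) ∨ (∃n C(n))
Pull the quantifiers to the front (each side's bound variable is not free in the other side):
  ∀k ∀j ∃q ∃n (C(k) ∨ ¬C(j) ∧ C(q) ∨ C(n))
The quantifier ∀k sits under an even number of negations (counting the antecedent side of each →), so it remains universal.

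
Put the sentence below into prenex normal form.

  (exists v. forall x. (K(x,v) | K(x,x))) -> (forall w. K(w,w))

Rewrite implications/biconditionals: A → B as ¬A ∨ B.
  ~(exists v. forall x. (K(x,v) | K(x,x))) | (forall w. K(w,w))
Drive negations inward (¬∀x A ≡ ∃x ¬A, ¬∃x A ≡ ∀x ¬A, De Morgan for ∧/∨):
  (forall v. exists x. (~K(x,v) & ~K(x,x))) | (forall w. K(w,w))
Pull the quantifiers to the front (each side's bound variable is not free in the other side):
  forall v. exists x. forall w. (~K(x,v) & ~K(x,x) | K(w,w))

forall v. exists x. forall w. (~K(x,v) & ~K(x,x) | K(w,w))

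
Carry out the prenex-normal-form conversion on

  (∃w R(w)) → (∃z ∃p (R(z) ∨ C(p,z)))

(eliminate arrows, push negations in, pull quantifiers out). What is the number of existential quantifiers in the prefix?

2

First replace A → B with ¬A ∨ B.
  ¬(∃w R(w)) ∨ (∃z ∃p (R(z) ∨ C(p,z)))
Move each ¬ inward, flipping quantifiers it crosses:
  (∀w ¬R(w)) ∨ (∃z ∃p (R(z) ∨ C(p,z)))
All bound variables are already distinct, so no renaming is needed.
Pull the quantifiers to the front (each side's bound variable is not free in the other side):
  ∀w ∃z ∃p (¬R(w) ∨ R(z) ∨ C(p,z))
The prefix is ∀w ∃z ∃p: 1 universal, 2 existential.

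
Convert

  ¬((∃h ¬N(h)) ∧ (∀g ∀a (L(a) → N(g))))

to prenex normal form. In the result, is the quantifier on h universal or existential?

Rewrite implications/biconditionals: A → B as ¬A ∨ B.
  ¬((∃h ¬N(h)) ∧ (∀g ∀a (¬L(a) ∨ N(g))))
Move each ¬ inward, flipping quantifiers it crosses:
  (∀h N(h)) ∨ (∃g ∃a (L(a) ∧ ¬N(g)))
Pull the quantifiers to the front (each side's bound variable is not free in the other side):
  ∀h ∃g ∃a (N(h) ∨ L(a) ∧ ¬N(g))
The quantifier ∃h sits under an odd number of negations (counting the antecedent side of each →), so it flips to ∀h.

universal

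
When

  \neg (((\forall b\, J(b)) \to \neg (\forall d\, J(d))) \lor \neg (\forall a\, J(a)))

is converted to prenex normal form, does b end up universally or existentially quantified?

universal

First replace A → B with ¬A ∨ B.
  \neg (\neg (\forall b\, J(b)) \lor \neg (\forall d\, J(d)) \lor \neg (\forall a\, J(a)))
Push ¬ through the quantifiers and connectives to reach negation normal form:
  (\forall b\, J(b)) \land (\forall d\, J(d)) \land (\forall a\, J(a))
All bound variables are already distinct, so no renaming is needed.
Pull the quantifiers to the front (each side's bound variable is not free in the other side):
  \forall b\, \forall d\, \forall a\, (J(b) \land J(d) \land J(a))
The quantifier \forall b sits under an even number of negations (counting the antecedent side of each →), so it remains universal.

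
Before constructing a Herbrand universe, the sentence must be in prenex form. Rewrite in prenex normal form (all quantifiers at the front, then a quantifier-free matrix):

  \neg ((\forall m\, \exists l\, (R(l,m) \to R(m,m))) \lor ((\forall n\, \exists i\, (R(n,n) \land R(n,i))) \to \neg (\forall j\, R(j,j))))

First replace A → B with ¬A ∨ B.
  \neg ((\forall m\, \exists l\, (\neg R(l,m) \lor R(m,m))) \lor \neg (\forall n\, \exists i\, (R(n,n) \land R(n,i))) \lor \neg (\forall j\, R(j,j)))
Push ¬ through the quantifiers and connectives to reach negation normal form:
  (\exists m\, \forall l\, (R(l,m) \land \neg R(m,m))) \land (\forall n\, \exists i\, (R(n,n) \land R(n,i))) \land (\forall j\, R(j,j))
Extract every quantifier outward, since the variables are now distinct and don't occur free across branches:
  \exists m\, \forall l\, \forall n\, \exists i\, \forall j\, (R(l,m) \land \neg R(m,m) \land R(n,n) \land R(n,i) \land R(j,j))

\exists m\, \forall l\, \forall n\, \exists i\, \forall j\, (R(l,m) \land \neg R(m,m) \land R(n,n) \land R(n,i) \land R(j,j))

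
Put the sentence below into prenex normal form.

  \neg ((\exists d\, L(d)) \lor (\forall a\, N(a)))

Push ¬ through the quantifiers and connectives to reach negation normal form:
  (\forall d\, \neg L(d)) \land (\exists a\, \neg N(a))
Pull the quantifiers to the front (each side's bound variable is not free in the other side):
  \forall d\, \exists a\, (\neg L(d) \land \neg N(a))

\forall d\, \exists a\, (\neg L(d) \land \neg N(a))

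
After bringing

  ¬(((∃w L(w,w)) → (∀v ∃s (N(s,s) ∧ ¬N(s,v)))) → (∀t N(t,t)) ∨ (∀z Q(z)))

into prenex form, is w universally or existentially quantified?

universal

Eliminate → and ↔ using ¬ and ∨.
  ¬(¬(¬(∃w L(w,w)) ∨ (∀v ∃s (N(s,s) ∧ ¬N(s,v)))) ∨ (∀t N(t,t)) ∨ (∀z Q(z)))
Push ¬ through the quantifiers and connectives to reach negation normal form:
  ((∀w ¬L(w,w)) ∨ (∀v ∃s (N(s,s) ∧ ¬N(s,v)))) ∧ (∃t ¬N(t,t)) ∧ (∃z ¬Q(z))
Finally move all quantifiers to the prefix:
  ∀w ∀v ∃s ∃t ∃z ((¬L(w,w) ∨ N(s,s) ∧ ¬N(s,v)) ∧ ¬N(t,t) ∧ ¬Q(z))
The quantifier ∃w sits under an odd number of negations (counting the antecedent side of each →), so it flips to ∀w.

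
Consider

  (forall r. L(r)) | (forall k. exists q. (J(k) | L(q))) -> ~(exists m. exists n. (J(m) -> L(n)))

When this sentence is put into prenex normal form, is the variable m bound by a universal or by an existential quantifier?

Eliminate → and ↔ using ¬ and ∨.
  ~((forall r. L(r)) | (forall k. exists q. (J(k) | L(q)))) | ~(exists m. exists n. (~J(m) | L(n)))
Move each ¬ inward, flipping quantifiers it crosses:
  (exists r. ~L(r)) & (exists k. forall q. (~J(k) & ~L(q))) | (forall m. forall n. (J(m) & ~L(n)))
All bound variables are already distinct, so no renaming is needed.
Finally move all quantifiers to the prefix:
  exists r. exists k. forall q. forall m. forall n. (~L(r) & ~J(k) & ~L(q) | J(m) & ~L(n))
The quantifier exists m sits under an odd number of negations (counting the antecedent side of each →), so it flips to forall m.

universal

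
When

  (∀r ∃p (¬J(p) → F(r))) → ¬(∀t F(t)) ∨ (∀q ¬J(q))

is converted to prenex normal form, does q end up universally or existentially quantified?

universal

Rewrite implications/biconditionals: A → B as ¬A ∨ B.
  ¬(∀r ∃p (¬¬J(p) ∨ F(r))) ∨ ¬(∀t F(t)) ∨ (∀q ¬J(q))
Move each ¬ inward, flipping quantifiers it crosses:
  (∃r ∀p (¬J(p) ∧ ¬F(r))) ∨ (∃t ¬F(t)) ∨ (∀q ¬J(q))
Pull the quantifiers to the front (each side's bound variable is not free in the other side):
  ∃r ∀p ∃t ∀q (¬J(p) ∧ ¬F(r) ∨ ¬F(t) ∨ ¬J(q))
The quantifier ∀q sits under an even number of negations (counting the antecedent side of each →), so it remains universal.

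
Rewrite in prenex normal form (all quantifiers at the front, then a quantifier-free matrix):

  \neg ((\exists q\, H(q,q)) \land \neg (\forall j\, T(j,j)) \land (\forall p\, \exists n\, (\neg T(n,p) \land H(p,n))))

Push ¬ through the quantifiers and connectives to reach negation normal form:
  (\forall q\, \neg H(q,q)) \lor (\forall j\, T(j,j)) \lor (\exists p\, \forall n\, (T(n,p) \lor \neg H(p,n)))
All bound variables are already distinct, so no renaming is needed.
Finally move all quantifiers to the prefix:
  \forall q\, \forall j\, \exists p\, \forall n\, (\neg H(q,q) \lor T(j,j) \lor T(n,p) \lor \neg H(p,n))

\forall q\, \forall j\, \exists p\, \forall n\, (\neg H(q,q) \lor T(j,j) \lor T(n,p) \lor \neg H(p,n))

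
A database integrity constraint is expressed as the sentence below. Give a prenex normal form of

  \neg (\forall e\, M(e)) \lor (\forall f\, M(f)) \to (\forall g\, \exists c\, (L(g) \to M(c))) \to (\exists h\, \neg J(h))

Eliminate → and ↔ using ¬ and ∨.
  \neg (\neg (\forall e\, M(e)) \lor (\forall f\, M(f))) \lor \neg (\forall g\, \exists c\, (\neg L(g) \lor M(c))) \lor (\exists h\, \neg J(h))
Push ¬ through the quantifiers and connectives to reach negation normal form:
  (\forall e\, M(e)) \land (\exists f\, \neg M(f)) \lor (\exists g\, \forall c\, (L(g) \land \neg M(c))) \lor (\exists h\, \neg J(h))
Finally move all quantifiers to the prefix:
  \forall e\, \exists f\, \exists g\, \forall c\, \exists h\, (M(e) \land \neg M(f) \lor L(g) \land \neg M(c) \lor \neg J(h))

\forall e\, \exists f\, \exists g\, \forall c\, \exists h\, (M(e) \land \neg M(f) \lor L(g) \land \neg M(c) \lor \neg J(h))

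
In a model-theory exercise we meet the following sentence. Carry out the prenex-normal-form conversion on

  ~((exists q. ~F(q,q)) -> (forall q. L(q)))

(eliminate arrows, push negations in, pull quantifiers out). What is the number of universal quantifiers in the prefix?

First replace A → B with ¬A ∨ B.
  ~(~(exists q. ~F(q,q)) | (forall q. L(q)))
Push ¬ through the quantifiers and connectives to reach negation normal form:
  (exists q. ~F(q,q)) & (exists q. ~L(q))
Give each quantifier a distinct variable: q↦x1.
  (exists q. ~F(q,q)) & (exists x1. ~L(x1))
Finally move all quantifiers to the prefix:
  exists q. exists x1. (~F(q,q) & ~L(x1))
The prefix is exists q exists x1: 0 universal, 2 existential.

0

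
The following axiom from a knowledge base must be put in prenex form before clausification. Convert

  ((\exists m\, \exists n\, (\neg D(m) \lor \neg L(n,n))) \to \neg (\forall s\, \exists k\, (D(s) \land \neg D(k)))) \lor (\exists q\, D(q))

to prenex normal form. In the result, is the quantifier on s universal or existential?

Rewrite implications/biconditionals: A → B as ¬A ∨ B.
  \neg (\exists m\, \exists n\, (\neg D(m) \lor \neg L(n,n))) \lor \neg (\forall s\, \exists k\, (D(s) \land \neg D(k))) \lor (\exists q\, D(q))
Push ¬ through the quantifiers and connectives to reach negation normal form:
  (\forall m\, \forall n\, (D(m) \land L(n,n))) \lor (\exists s\, \forall k\, (\neg D(s) \lor D(k))) \lor (\exists q\, D(q))
Pull the quantifiers to the front (each side's bound variable is not free in the other side):
  \forall m\, \forall n\, \exists s\, \forall k\, \exists q\, (D(m) \land L(n,n) \lor \neg D(s) \lor D(k) \lor D(q))
The quantifier \forall s sits under an odd number of negations (counting the antecedent side of each →), so it flips to \exists s.

existential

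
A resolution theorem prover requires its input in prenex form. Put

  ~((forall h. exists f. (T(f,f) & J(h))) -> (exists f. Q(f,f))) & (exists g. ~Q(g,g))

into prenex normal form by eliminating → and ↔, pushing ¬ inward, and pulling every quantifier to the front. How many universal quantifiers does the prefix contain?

2

First replace A → B with ¬A ∨ B.
  ~(~(forall h. exists f. (T(f,f) & J(h))) | (exists f. Q(f,f))) & (exists g. ~Q(g,g))
Move each ¬ inward, flipping quantifiers it crosses:
  (forall h. exists f. (T(f,f) & J(h))) & (forall f. ~Q(f,f)) & (exists g. ~Q(g,g))
Rename bound variables to avoid capture: f↦w.
  (forall h. exists f. (T(f,f) & J(h))) & (forall w. ~Q(w,w)) & (exists g. ~Q(g,g))
Pull the quantifiers to the front (each side's bound variable is not free in the other side):
  forall h. exists f. forall w. exists g. (T(f,f) & J(h) & ~Q(w,w) & ~Q(g,g))
The prefix is forall h exists f forall w exists g: 2 universal, 2 existential.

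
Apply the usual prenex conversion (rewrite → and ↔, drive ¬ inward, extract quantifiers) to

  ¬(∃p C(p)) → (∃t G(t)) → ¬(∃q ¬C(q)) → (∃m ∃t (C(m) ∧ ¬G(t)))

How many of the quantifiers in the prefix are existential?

4

Eliminate → and ↔ using ¬ and ∨.
  ¬¬(∃p C(p)) ∨ ¬(∃t G(t)) ∨ ¬¬(∃q ¬C(q)) ∨ (∃m ∃t (C(m) ∧ ¬G(t)))
Move each ¬ inward, flipping quantifiers it crosses:
  (∃p C(p)) ∨ (∀t ¬G(t)) ∨ (∃q ¬C(q)) ∨ (∃m ∃t (C(m) ∧ ¬G(t)))
Standardize variables apart so no two quantifiers bind the same name: t↦z1.
  (∃p C(p)) ∨ (∀t ¬G(t)) ∨ (∃q ¬C(q)) ∨ (∃m ∃z1 (C(m) ∧ ¬G(z1)))
Extract every quantifier outward, since the variables are now distinct and don't occur free across branches:
  ∃p ∀t ∃q ∃m ∃z1 (C(p) ∨ ¬G(t) ∨ ¬C(q) ∨ C(m) ∧ ¬G(z1))
The prefix is ∃p ∀t ∃q ∃m ∃z1: 1 universal, 4 existential.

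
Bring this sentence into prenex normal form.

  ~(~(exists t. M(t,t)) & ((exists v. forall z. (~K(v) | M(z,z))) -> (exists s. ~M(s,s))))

First replace A → B with ¬A ∨ B.
  ~(~(exists t. M(t,t)) & (~(exists v. forall z. (~K(v) | M(z,z))) | (exists s. ~M(s,s))))
Drive negations inward (¬∀x A ≡ ∃x ¬A, ¬∃x A ≡ ∀x ¬A, De Morgan for ∧/∨):
  (exists t. M(t,t)) | (exists v. forall z. (~K(v) | M(z,z))) & (forall s. M(s,s))
All bound variables are already distinct, so no renaming is needed.
Pull the quantifiers to the front (each side's bound variable is not free in the other side):
  exists t. exists v. forall z. forall s. (M(t,t) | (~K(v) | M(z,z)) & M(s,s))

exists t. exists v. forall z. forall s. (M(t,t) | (~K(v) | M(z,z)) & M(s,s))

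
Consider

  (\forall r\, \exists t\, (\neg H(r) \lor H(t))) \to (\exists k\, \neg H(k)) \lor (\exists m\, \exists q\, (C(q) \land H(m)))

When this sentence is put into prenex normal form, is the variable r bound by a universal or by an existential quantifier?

existential

Eliminate → and ↔ using ¬ and ∨.
  \neg (\forall r\, \exists t\, (\neg H(r) \lor H(t))) \lor (\exists k\, \neg H(k)) \lor (\exists m\, \exists q\, (C(q) \land H(m)))
Move each ¬ inward, flipping quantifiers it crosses:
  (\exists r\, \forall t\, (H(r) \land \neg H(t))) \lor (\exists k\, \neg H(k)) \lor (\exists m\, \exists q\, (C(q) \land H(m)))
All bound variables are already distinct, so no renaming is needed.
Pull the quantifiers to the front (each side's bound variable is not free in the other side):
  \exists r\, \forall t\, \exists k\, \exists m\, \exists q\, (H(r) \land \neg H(t) \lor \neg H(k) \lor C(q) \land H(m))
The quantifier \forall r sits under an odd number of negations (counting the antecedent side of each →), so it flips to \exists r.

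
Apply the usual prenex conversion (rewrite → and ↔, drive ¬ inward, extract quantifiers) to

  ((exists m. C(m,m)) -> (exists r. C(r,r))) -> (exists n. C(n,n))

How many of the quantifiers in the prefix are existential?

2

Rewrite implications/biconditionals: A → B as ¬A ∨ B.
  ~(~(exists m. C(m,m)) | (exists r. C(r,r))) | (exists n. C(n,n))
Move each ¬ inward, flipping quantifiers it crosses:
  (exists m. C(m,m)) & (forall r. ~C(r,r)) | (exists n. C(n,n))
All bound variables are already distinct, so no renaming is needed.
Pull the quantifiers to the front (each side's bound variable is not free in the other side):
  exists m. forall r. exists n. (C(m,m) & ~C(r,r) | C(n,n))
The prefix is exists m forall r exists n: 1 universal, 2 existential.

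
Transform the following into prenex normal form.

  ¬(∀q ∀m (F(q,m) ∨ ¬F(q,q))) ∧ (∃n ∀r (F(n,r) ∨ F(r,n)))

Push ¬ through the quantifiers and connectives to reach negation normal form:
  (∃q ∃m (¬F(q,m) ∧ F(q,q))) ∧ (∃n ∀r (F(n,r) ∨ F(r,n)))
Pull the quantifiers to the front (each side's bound variable is not free in the other side):
  ∃q ∃m ∃n ∀r (¬F(q,m) ∧ F(q,q) ∧ (F(n,r) ∨ F(r,n)))

∃q ∃m ∃n ∀r (¬F(q,m) ∧ F(q,q) ∧ (F(n,r) ∨ F(r,n)))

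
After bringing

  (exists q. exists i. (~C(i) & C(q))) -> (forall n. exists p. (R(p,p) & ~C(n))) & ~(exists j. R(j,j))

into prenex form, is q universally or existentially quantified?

Eliminate → and ↔ using ¬ and ∨.
  ~(exists q. exists i. (~C(i) & C(q))) | (forall n. exists p. (R(p,p) & ~C(n))) & ~(exists j. R(j,j))
Push ¬ through the quantifiers and connectives to reach negation normal form:
  (forall q. forall i. (C(i) | ~C(q))) | (forall n. exists p. (R(p,p) & ~C(n))) & (forall j. ~R(j,j))
Finally move all quantifiers to the prefix:
  forall q. forall i. forall n. exists p. forall j. (C(i) | ~C(q) | R(p,p) & ~C(n) & ~R(j,j))
The quantifier exists q sits under an odd number of negations (counting the antecedent side of each →), so it flips to forall q.

universal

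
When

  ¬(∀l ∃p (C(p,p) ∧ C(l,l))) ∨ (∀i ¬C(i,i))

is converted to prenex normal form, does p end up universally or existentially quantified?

universal

Drive negations inward (¬∀x A ≡ ∃x ¬A, ¬∃x A ≡ ∀x ¬A, De Morgan for ∧/∨):
  (∃l ∀p (¬C(p,p) ∨ ¬C(l,l))) ∨ (∀i ¬C(i,i))
All bound variables are already distinct, so no renaming is needed.
Finally move all quantifiers to the prefix:
  ∃l ∀p ∀i (¬C(p,p) ∨ ¬C(l,l) ∨ ¬C(i,i))
The quantifier ∃p sits under an odd number of negations, so it flips to ∀p.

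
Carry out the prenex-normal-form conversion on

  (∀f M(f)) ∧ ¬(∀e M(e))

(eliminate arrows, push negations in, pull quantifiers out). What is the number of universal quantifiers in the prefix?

1

Move each ¬ inward, flipping quantifiers it crosses:
  (∀f M(f)) ∧ (∃e ¬M(e))
All bound variables are already distinct, so no renaming is needed.
Finally move all quantifiers to the prefix:
  ∀f ∃e (M(f) ∧ ¬M(e))
The prefix is ∀f ∃e: 1 universal, 1 existential.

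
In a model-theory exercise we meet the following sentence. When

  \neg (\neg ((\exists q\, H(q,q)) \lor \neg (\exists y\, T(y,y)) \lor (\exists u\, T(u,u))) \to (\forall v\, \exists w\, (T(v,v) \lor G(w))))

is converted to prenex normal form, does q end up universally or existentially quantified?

First replace A → B with ¬A ∨ B.
  \neg (\neg \neg ((\exists q\, H(q,q)) \lor \neg (\exists y\, T(y,y)) \lor (\exists u\, T(u,u))) \lor (\forall v\, \exists w\, (T(v,v) \lor G(w))))
Drive negations inward (¬∀x A ≡ ∃x ¬A, ¬∃x A ≡ ∀x ¬A, De Morgan for ∧/∨):
  (\forall q\, \neg H(q,q)) \land (\exists y\, T(y,y)) \land (\forall u\, \neg T(u,u)) \land (\exists v\, \forall w\, (\neg T(v,v) \land \neg G(w)))
All bound variables are already distinct, so no renaming is needed.
Finally move all quantifiers to the prefix:
  \forall q\, \exists y\, \forall u\, \exists v\, \forall w\, (\neg H(q,q) \land T(y,y) \land \neg T(u,u) \land \neg T(v,v) \land \neg G(w))
The quantifier \exists q sits under an odd number of negations (counting the antecedent side of each →), so it flips to \forall q.

universal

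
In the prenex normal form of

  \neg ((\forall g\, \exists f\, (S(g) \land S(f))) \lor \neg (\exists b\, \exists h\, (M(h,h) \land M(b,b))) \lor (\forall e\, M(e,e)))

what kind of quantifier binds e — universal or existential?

existential

Move each ¬ inward, flipping quantifiers it crosses:
  (\exists g\, \forall f\, (\neg S(g) \lor \neg S(f))) \land (\exists b\, \exists h\, (M(h,h) \land M(b,b))) \land (\exists e\, \neg M(e,e))
Pull the quantifiers to the front (each side's bound variable is not free in the other side):
  \exists g\, \forall f\, \exists b\, \exists h\, \exists e\, ((\neg S(g) \lor \neg S(f)) \land M(h,h) \land M(b,b) \land \neg M(e,e))
The quantifier \forall e sits under an odd number of negations, so it flips to \exists e.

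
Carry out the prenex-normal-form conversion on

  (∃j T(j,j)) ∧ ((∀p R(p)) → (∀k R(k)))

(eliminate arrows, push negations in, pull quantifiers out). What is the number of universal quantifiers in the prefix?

1

Rewrite implications/biconditionals: A → B as ¬A ∨ B.
  (∃j T(j,j)) ∧ (¬(∀p R(p)) ∨ (∀k R(k)))
Push ¬ through the quantifiers and connectives to reach negation normal form:
  (∃j T(j,j)) ∧ ((∃p ¬R(p)) ∨ (∀k R(k)))
All bound variables are already distinct, so no renaming is needed.
Extract every quantifier outward, since the variables are now distinct and don't occur free across branches:
  ∃j ∃p ∀k (T(j,j) ∧ (¬R(p) ∨ R(k)))
The prefix is ∃j ∃p ∀k: 1 universal, 2 existential.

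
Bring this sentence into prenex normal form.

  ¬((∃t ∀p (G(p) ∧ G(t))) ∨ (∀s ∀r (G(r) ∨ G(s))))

∀t ∃p ∃s ∃r ((¬G(p) ∨ ¬G(t)) ∧ ¬G(r) ∧ ¬G(s))

Push ¬ through the quantifiers and connectives to reach negation normal form:
  (∀t ∃p (¬G(p) ∨ ¬G(t))) ∧ (∃s ∃r (¬G(r) ∧ ¬G(s)))
All bound variables are already distinct, so no renaming is needed.
Extract every quantifier outward, since the variables are now distinct and don't occur free across branches:
  ∀t ∃p ∃s ∃r ((¬G(p) ∨ ¬G(t)) ∧ ¬G(r) ∧ ¬G(s))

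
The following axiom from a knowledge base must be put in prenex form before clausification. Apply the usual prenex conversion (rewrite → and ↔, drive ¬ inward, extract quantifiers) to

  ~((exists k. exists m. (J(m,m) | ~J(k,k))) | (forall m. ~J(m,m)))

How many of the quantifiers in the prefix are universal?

2

Push ¬ through the quantifiers and connectives to reach negation normal form:
  (forall k. forall m. (~J(m,m) & J(k,k))) & (exists m. J(m,m))
Give each quantifier a distinct variable: m↦u1.
  (forall k. forall m. (~J(m,m) & J(k,k))) & (exists u1. J(u1,u1))
Extract every quantifier outward, since the variables are now distinct and don't occur free across branches:
  forall k. forall m. exists u1. (~J(m,m) & J(k,k) & J(u1,u1))
The prefix is forall k forall m exists u1: 2 universal, 1 existential.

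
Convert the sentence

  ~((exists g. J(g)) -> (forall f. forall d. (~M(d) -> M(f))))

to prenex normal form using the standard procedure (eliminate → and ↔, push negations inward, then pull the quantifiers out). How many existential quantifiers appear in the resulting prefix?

3

Eliminate → and ↔ using ¬ and ∨.
  ~(~(exists g. J(g)) | (forall f. forall d. (~~M(d) | M(f))))
Move each ¬ inward, flipping quantifiers it crosses:
  (exists g. J(g)) & (exists f. exists d. (~M(d) & ~M(f)))
All bound variables are already distinct, so no renaming is needed.
Pull the quantifiers to the front (each side's bound variable is not free in the other side):
  exists g. exists f. exists d. (J(g) & ~M(d) & ~M(f))
The prefix is exists g exists f exists d: 0 universal, 3 existential.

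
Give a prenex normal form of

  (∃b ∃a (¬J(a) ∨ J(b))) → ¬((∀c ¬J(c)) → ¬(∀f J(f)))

Rewrite implications/biconditionals: A → B as ¬A ∨ B.
  ¬(∃b ∃a (¬J(a) ∨ J(b))) ∨ ¬(¬(∀c ¬J(c)) ∨ ¬(∀f J(f)))
Push ¬ through the quantifiers and connectives to reach negation normal form:
  (∀b ∀a (J(a) ∧ ¬J(b))) ∨ (∀c ¬J(c)) ∧ (∀f J(f))
Extract every quantifier outward, since the variables are now distinct and don't occur free across branches:
  ∀b ∀a ∀c ∀f (J(a) ∧ ¬J(b) ∨ ¬J(c) ∧ J(f))

∀b ∀a ∀c ∀f (J(a) ∧ ¬J(b) ∨ ¬J(c) ∧ J(f))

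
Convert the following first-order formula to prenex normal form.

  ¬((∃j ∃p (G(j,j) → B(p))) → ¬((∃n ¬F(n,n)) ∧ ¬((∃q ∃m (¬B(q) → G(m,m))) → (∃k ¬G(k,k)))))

Rewrite implications/biconditionals: A → B as ¬A ∨ B.
  ¬(¬(∃j ∃p (¬G(j,j) ∨ B(p))) ∨ ¬((∃n ¬F(n,n)) ∧ ¬(¬(∃q ∃m (¬¬B(q) ∨ G(m,m))) ∨ (∃k ¬G(k,k)))))
Move each ¬ inward, flipping quantifiers it crosses:
  (∃j ∃p (¬G(j,j) ∨ B(p))) ∧ (∃n ¬F(n,n)) ∧ (∃q ∃m (B(q) ∨ G(m,m))) ∧ (∀k G(k,k))
All bound variables are already distinct, so no renaming is needed.
Pull the quantifiers to the front (each side's bound variable is not free in the other side):
  ∃j ∃p ∃n ∃q ∃m ∀k ((¬G(j,j) ∨ B(p)) ∧ ¬F(n,n) ∧ (B(q) ∨ G(m,m)) ∧ G(k,k))

∃j ∃p ∃n ∃q ∃m ∀k ((¬G(j,j) ∨ B(p)) ∧ ¬F(n,n) ∧ (B(q) ∨ G(m,m)) ∧ G(k,k))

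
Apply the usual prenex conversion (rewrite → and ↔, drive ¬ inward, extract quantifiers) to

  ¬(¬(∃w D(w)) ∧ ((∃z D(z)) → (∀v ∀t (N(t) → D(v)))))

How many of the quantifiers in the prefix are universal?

First replace A → B with ¬A ∨ B.
  ¬(¬(∃w D(w)) ∧ (¬(∃z D(z)) ∨ (∀v ∀t (¬N(t) ∨ D(v)))))
Drive negations inward (¬∀x A ≡ ∃x ¬A, ¬∃x A ≡ ∀x ¬A, De Morgan for ∧/∨):
  (∃w D(w)) ∨ (∃z D(z)) ∧ (∃v ∃t (N(t) ∧ ¬D(v)))
Finally move all quantifiers to the prefix:
  ∃w ∃z ∃v ∃t (D(w) ∨ D(z) ∧ N(t) ∧ ¬D(v))
The prefix is ∃w ∃z ∃v ∃t: 0 universal, 4 existential.

0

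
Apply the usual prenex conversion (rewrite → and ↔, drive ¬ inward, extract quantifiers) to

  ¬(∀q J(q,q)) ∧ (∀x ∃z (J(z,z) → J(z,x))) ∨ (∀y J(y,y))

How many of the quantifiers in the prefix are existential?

2

Rewrite implications/biconditionals: A → B as ¬A ∨ B.
  ¬(∀q J(q,q)) ∧ (∀x ∃z (¬J(z,z) ∨ J(z,x))) ∨ (∀y J(y,y))
Push ¬ through the quantifiers and connectives to reach negation normal form:
  (∃q ¬J(q,q)) ∧ (∀x ∃z (¬J(z,z) ∨ J(z,x))) ∨ (∀y J(y,y))
All bound variables are already distinct, so no renaming is needed.
Finally move all quantifiers to the prefix:
  ∃q ∀x ∃z ∀y (¬J(q,q) ∧ (¬J(z,z) ∨ J(z,x)) ∨ J(y,y))
The prefix is ∃q ∀x ∃z ∀y: 2 universal, 2 existential.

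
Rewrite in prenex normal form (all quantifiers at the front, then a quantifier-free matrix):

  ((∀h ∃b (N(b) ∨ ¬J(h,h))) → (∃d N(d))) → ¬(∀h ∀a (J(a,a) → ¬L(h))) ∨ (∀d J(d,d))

∀h ∃b ∀d ∃v ∃a ∀z1 ((N(b) ∨ ¬J(h,h)) ∧ ¬N(d) ∨ J(a,a) ∧ L(v) ∨ J(z1,z1))

Rewrite implications/biconditionals: A → B as ¬A ∨ B.
  ¬(¬(∀h ∃b (N(b) ∨ ¬J(h,h))) ∨ (∃d N(d))) ∨ ¬(∀h ∀a (¬J(a,a) ∨ ¬L(h))) ∨ (∀d J(d,d))
Drive negations inward (¬∀x A ≡ ∃x ¬A, ¬∃x A ≡ ∀x ¬A, De Morgan for ∧/∨):
  (∀h ∃b (N(b) ∨ ¬J(h,h))) ∧ (∀d ¬N(d)) ∨ (∃h ∃a (J(a,a) ∧ L(h))) ∨ (∀d J(d,d))
Standardize variables apart so no two quantifiers bind the same name: h↦v, d↦z1.
  (∀h ∃b (N(b) ∨ ¬J(h,h))) ∧ (∀d ¬N(d)) ∨ (∃v ∃a (J(a,a) ∧ L(v))) ∨ (∀z1 J(z1,z1))
Pull the quantifiers to the front (each side's bound variable is not free in the other side):
  ∀h ∃b ∀d ∃v ∃a ∀z1 ((N(b) ∨ ¬J(h,h)) ∧ ¬N(d) ∨ J(a,a) ∧ L(v) ∨ J(z1,z1))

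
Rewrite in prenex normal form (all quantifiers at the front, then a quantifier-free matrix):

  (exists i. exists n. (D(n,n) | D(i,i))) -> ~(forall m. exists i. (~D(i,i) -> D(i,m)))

forall i. forall n. exists m. forall x. (~D(n,n) & ~D(i,i) | ~D(x,x) & ~D(x,m))

First replace A → B with ¬A ∨ B.
  ~(exists i. exists n. (D(n,n) | D(i,i))) | ~(forall m. exists i. (~~D(i,i) | D(i,m)))
Push ¬ through the quantifiers and connectives to reach negation normal form:
  (forall i. forall n. (~D(n,n) & ~D(i,i))) | (exists m. forall i. (~D(i,i) & ~D(i,m)))
Rename bound variables to avoid capture: i↦x.
  (forall i. forall n. (~D(n,n) & ~D(i,i))) | (exists m. forall x. (~D(x,x) & ~D(x,m)))
Pull the quantifiers to the front (each side's bound variable is not free in the other side):
  forall i. forall n. exists m. forall x. (~D(n,n) & ~D(i,i) | ~D(x,x) & ~D(x,m))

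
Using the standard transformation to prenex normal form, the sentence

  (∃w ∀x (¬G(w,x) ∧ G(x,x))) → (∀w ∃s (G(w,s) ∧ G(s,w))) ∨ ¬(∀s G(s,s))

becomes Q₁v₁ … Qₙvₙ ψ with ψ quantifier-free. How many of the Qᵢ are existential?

Rewrite implications/biconditionals: A → B as ¬A ∨ B.
  ¬(∃w ∀x (¬G(w,x) ∧ G(x,x))) ∨ (∀w ∃s (G(w,s) ∧ G(s,w))) ∨ ¬(∀s G(s,s))
Move each ¬ inward, flipping quantifiers it crosses:
  (∀w ∃x (G(w,x) ∨ ¬G(x,x))) ∨ (∀w ∃s (G(w,s) ∧ G(s,w))) ∨ (∃s ¬G(s,s))
Rename bound variables to avoid capture: w↦x1, s↦v1.
  (∀w ∃x (G(w,x) ∨ ¬G(x,x))) ∨ (∀x1 ∃s (G(x1,s) ∧ G(s,x1))) ∨ (∃v1 ¬G(v1,v1))
Pull the quantifiers to the front (each side's bound variable is not free in the other side):
  ∀w ∃x ∀x1 ∃s ∃v1 (G(w,x) ∨ ¬G(x,x) ∨ G(x1,s) ∧ G(s,x1) ∨ ¬G(v1,v1))
The prefix is ∀w ∃x ∀x1 ∃s ∃v1: 2 universal, 3 existential.

3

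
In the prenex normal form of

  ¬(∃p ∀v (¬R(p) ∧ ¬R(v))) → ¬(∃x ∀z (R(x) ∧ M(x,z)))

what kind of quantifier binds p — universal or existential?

Rewrite implications/biconditionals: A → B as ¬A ∨ B.
  ¬¬(∃p ∀v (¬R(p) ∧ ¬R(v))) ∨ ¬(∃x ∀z (R(x) ∧ M(x,z)))
Push ¬ through the quantifiers and connectives to reach negation normal form:
  (∃p ∀v (¬R(p) ∧ ¬R(v))) ∨ (∀x ∃z (¬R(x) ∨ ¬M(x,z)))
All bound variables are already distinct, so no renaming is needed.
Pull the quantifiers to the front (each side's bound variable is not free in the other side):
  ∃p ∀v ∀x ∃z (¬R(p) ∧ ¬R(v) ∨ ¬R(x) ∨ ¬M(x,z))
The quantifier ∃p sits under an even number of negations (counting the antecedent side of each →), so it remains existential.

existential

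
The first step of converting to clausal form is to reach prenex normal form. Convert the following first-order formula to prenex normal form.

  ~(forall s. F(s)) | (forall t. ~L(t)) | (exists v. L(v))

Drive negations inward (¬∀x A ≡ ∃x ¬A, ¬∃x A ≡ ∀x ¬A, De Morgan for ∧/∨):
  (exists s. ~F(s)) | (forall t. ~L(t)) | (exists v. L(v))
Extract every quantifier outward, since the variables are now distinct and don't occur free across branches:
  exists s. forall t. exists v. (~F(s) | ~L(t) | L(v))

exists s. forall t. exists v. (~F(s) | ~L(t) | L(v))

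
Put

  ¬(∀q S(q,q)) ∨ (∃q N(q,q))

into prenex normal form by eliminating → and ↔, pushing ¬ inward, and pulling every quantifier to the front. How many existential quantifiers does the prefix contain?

2

Move each ¬ inward, flipping quantifiers it crosses:
  (∃q ¬S(q,q)) ∨ (∃q N(q,q))
Give each quantifier a distinct variable: q↦v.
  (∃q ¬S(q,q)) ∨ (∃v N(v,v))
Extract every quantifier outward, since the variables are now distinct and don't occur free across branches:
  ∃q ∃v (¬S(q,q) ∨ N(v,v))
The prefix is ∃q ∃v: 0 universal, 2 existential.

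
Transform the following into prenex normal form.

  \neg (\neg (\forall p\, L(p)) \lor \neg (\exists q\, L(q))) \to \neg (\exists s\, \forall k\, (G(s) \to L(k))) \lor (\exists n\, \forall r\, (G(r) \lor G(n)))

\exists p\, \forall q\, \forall s\, \exists k\, \exists n\, \forall r\, (\neg L(p) \lor \neg L(q) \lor G(s) \land \neg L(k) \lor G(r) \lor G(n))

Eliminate → and ↔ using ¬ and ∨.
  \neg \neg (\neg (\forall p\, L(p)) \lor \neg (\exists q\, L(q))) \lor \neg (\exists s\, \forall k\, (\neg G(s) \lor L(k))) \lor (\exists n\, \forall r\, (G(r) \lor G(n)))
Push ¬ through the quantifiers and connectives to reach negation normal form:
  (\exists p\, \neg L(p)) \lor (\forall q\, \neg L(q)) \lor (\forall s\, \exists k\, (G(s) \land \neg L(k))) \lor (\exists n\, \forall r\, (G(r) \lor G(n)))
All bound variables are already distinct, so no renaming is needed.
Finally move all quantifiers to the prefix:
  \exists p\, \forall q\, \forall s\, \exists k\, \exists n\, \forall r\, (\neg L(p) \lor \neg L(q) \lor G(s) \land \neg L(k) \lor G(r) \lor G(n))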